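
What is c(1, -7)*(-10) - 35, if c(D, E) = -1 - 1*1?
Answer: -15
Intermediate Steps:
c(D, E) = -2 (c(D, E) = -1 - 1 = -2)
c(1, -7)*(-10) - 35 = -2*(-10) - 35 = 20 - 35 = -15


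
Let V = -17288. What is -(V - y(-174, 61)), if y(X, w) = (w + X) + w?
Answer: 17236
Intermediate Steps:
y(X, w) = X + 2*w (y(X, w) = (X + w) + w = X + 2*w)
-(V - y(-174, 61)) = -(-17288 - (-174 + 2*61)) = -(-17288 - (-174 + 122)) = -(-17288 - 1*(-52)) = -(-17288 + 52) = -1*(-17236) = 17236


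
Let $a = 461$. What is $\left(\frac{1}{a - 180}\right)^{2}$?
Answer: $\frac{1}{78961} \approx 1.2664 \cdot 10^{-5}$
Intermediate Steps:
$\left(\frac{1}{a - 180}\right)^{2} = \left(\frac{1}{461 - 180}\right)^{2} = \left(\frac{1}{281}\right)^{2} = \frac{1}{78961}$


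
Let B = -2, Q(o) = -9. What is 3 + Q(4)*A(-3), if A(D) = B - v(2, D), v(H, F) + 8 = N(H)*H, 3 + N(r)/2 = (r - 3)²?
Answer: -123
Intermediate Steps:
N(r) = -6 + 2*(-3 + r)² (N(r) = -6 + 2*(r - 3)² = -6 + 2*(-3 + r)²)
v(H, F) = -8 + H*(-6 + 2*(-3 + H)²) (v(H, F) = -8 + (-6 + 2*(-3 + H)²)*H = -8 + H*(-6 + 2*(-3 + H)²))
A(D) = 14 (A(D) = -2 - (-8 + 2*2*(-3 + (-3 + 2)²)) = -2 - (-8 + 2*2*(-3 + (-1)²)) = -2 - (-8 + 2*2*(-3 + 1)) = -2 - (-8 + 2*2*(-2)) = -2 - (-8 - 8) = -2 - 1*(-16) = -2 + 16 = 14)
3 + Q(4)*A(-3) = 3 - 9*14 = 3 - 126 = -123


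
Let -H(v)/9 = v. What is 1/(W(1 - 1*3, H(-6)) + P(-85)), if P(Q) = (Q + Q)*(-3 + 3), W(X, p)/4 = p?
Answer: 1/216 ≈ 0.0046296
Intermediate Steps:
H(v) = -9*v
W(X, p) = 4*p
P(Q) = 0 (P(Q) = (2*Q)*0 = 0)
1/(W(1 - 1*3, H(-6)) + P(-85)) = 1/(4*(-9*(-6)) + 0) = 1/(4*54 + 0) = 1/(216 + 0) = 1/216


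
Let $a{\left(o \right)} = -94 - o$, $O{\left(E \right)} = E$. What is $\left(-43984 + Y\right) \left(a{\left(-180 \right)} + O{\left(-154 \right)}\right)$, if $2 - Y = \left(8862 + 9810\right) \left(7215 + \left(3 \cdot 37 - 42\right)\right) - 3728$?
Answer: $9251202936$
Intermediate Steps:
$Y = -136003118$ ($Y = 2 - \left(\left(8862 + 9810\right) \left(7215 + \left(3 \cdot 37 - 42\right)\right) - 3728\right) = 2 - \left(18672 \left(7215 + \left(111 - 42\right)\right) - 3728\right) = 2 - \left(18672 \left(7215 + 69\right) - 3728\right) = 2 - \left(18672 \cdot 7284 - 3728\right) = 2 - \left(136006848 - 3728\right) = 2 - 136003120 = -136003118$)
$\left(-43984 + Y\right) \left(a{\left(-180 \right)} + O{\left(-154 \right)}\right) = \left(-43984 - 136003118\right) \left(\left(-94 - -180\right) - 154\right) = - 136047102 \left(\left(-94 + 180\right) - 154\right) = - 136047102 \left(86 - 154\right) = \left(-136047102\right) \left(-68\right) = 9251202936$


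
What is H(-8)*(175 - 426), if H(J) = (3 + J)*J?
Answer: -10040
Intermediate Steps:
H(J) = J*(3 + J)
H(-8)*(175 - 426) = (-8*(3 - 8))*(175 - 426) = -8*(-5)*(-251) = 40*(-251) = -10040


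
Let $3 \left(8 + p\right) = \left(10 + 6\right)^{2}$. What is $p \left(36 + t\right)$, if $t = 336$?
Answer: $28768$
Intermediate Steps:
$p = \frac{232}{3}$ ($p = -8 + \frac{\left(10 + 6\right)^{2}}{3} = -8 + \frac{16^{2}}{3} = -8 + \frac{1}{3} \cdot 256 = -8 + \frac{256}{3} = \frac{232}{3} \approx 77.333$)
$p \left(36 + t\right) = \frac{232 \left(36 + 336\right)}{3} = \frac{232}{3} \cdot 372 = 28768$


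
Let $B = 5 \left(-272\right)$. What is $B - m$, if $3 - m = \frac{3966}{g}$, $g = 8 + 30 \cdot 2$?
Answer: $- \frac{44359}{34} \approx -1304.7$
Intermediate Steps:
$g = 68$ ($g = 8 + 60 = 68$)
$B = -1360$
$m = - \frac{1881}{34}$ ($m = 3 - \frac{3966}{68} = 3 - 3966 \cdot \frac{1}{68} = 3 - \frac{1983}{34} = - \frac{1881}{34} \approx -55.324$)
$B - m = -1360 - - \frac{1881}{34} = -1360 + \frac{1881}{34} = - \frac{44359}{34}$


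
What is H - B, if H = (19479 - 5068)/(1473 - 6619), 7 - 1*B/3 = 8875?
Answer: 136889773/5146 ≈ 26601.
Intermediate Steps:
B = -26604 (B = 21 - 3*8875 = 21 - 26625 = -26604)
H = -14411/5146 (H = 14411/(-5146) = 14411*(-1/5146) = -14411/5146 ≈ -2.8004)
H - B = -14411/5146 - 1*(-26604) = -14411/5146 + 26604 = 136889773/5146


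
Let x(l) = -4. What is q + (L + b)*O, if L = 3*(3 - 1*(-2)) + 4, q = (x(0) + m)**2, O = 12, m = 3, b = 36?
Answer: 661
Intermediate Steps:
q = 1 (q = (-4 + 3)**2 = (-1)**2 = 1)
L = 19 (L = 3*(3 + 2) + 4 = 3*5 + 4 = 15 + 4 = 19)
q + (L + b)*O = 1 + (19 + 36)*12 = 1 + 55*12 = 1 + 660 = 661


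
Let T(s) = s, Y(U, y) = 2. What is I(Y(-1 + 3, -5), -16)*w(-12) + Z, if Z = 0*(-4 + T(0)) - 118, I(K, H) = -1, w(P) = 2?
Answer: -120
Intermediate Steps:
Z = -118 (Z = 0*(-4 + 0) - 118 = 0*(-4) - 118 = 0 - 118 = -118)
I(Y(-1 + 3, -5), -16)*w(-12) + Z = -1*2 - 118 = -2 - 118 = -120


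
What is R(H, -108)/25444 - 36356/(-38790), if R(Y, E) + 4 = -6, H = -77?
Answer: 231163541/246743190 ≈ 0.93686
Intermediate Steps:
R(Y, E) = -10 (R(Y, E) = -4 - 6 = -10)
R(H, -108)/25444 - 36356/(-38790) = -10/25444 - 36356/(-38790) = -10*1/25444 - 36356*(-1/38790) = -5/12722 + 18178/19395 = 231163541/246743190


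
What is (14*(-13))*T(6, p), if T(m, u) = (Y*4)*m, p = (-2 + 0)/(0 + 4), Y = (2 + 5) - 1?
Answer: -26208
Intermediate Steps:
Y = 6 (Y = 7 - 1 = 6)
p = -½ (p = -2/4 = -2*¼ = -½ ≈ -0.50000)
T(m, u) = 24*m (T(m, u) = (6*4)*m = 24*m)
(14*(-13))*T(6, p) = (14*(-13))*(24*6) = -182*144 = -26208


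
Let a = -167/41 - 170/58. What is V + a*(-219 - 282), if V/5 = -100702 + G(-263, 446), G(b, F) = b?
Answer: -596064597/1189 ≈ -5.0132e+5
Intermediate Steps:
a = -8328/1189 (a = -167*1/41 - 170*1/58 = -167/41 - 85/29 = -8328/1189 ≈ -7.0042)
V = -504825 (V = 5*(-100702 - 263) = 5*(-100965) = -504825)
V + a*(-219 - 282) = -504825 - 8328*(-219 - 282)/1189 = -504825 - 8328/1189*(-501) = -504825 + 4172328/1189 = -596064597/1189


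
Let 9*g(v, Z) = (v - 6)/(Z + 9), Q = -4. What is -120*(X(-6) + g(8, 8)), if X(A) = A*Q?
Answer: -146960/51 ≈ -2881.6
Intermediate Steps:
g(v, Z) = (-6 + v)/(9*(9 + Z)) (g(v, Z) = ((v - 6)/(Z + 9))/9 = ((-6 + v)/(9 + Z))/9 = (-6 + v)/(9*(9 + Z)))
X(A) = -4*A (X(A) = A*(-4) = -4*A)
-120*(X(-6) + g(8, 8)) = -120*(-4*(-6) + (-6 + 8)/(9*(9 + 8))) = -120*(24 + (⅑)*2/17) = -120*(24 + (⅑)*(1/17)*2) = -120*(24 + 2/153) = -120*3674/153 = -146960/51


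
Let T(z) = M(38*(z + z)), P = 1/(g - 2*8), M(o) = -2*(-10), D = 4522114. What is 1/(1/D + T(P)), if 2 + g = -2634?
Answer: 4522114/90442281 ≈ 0.050000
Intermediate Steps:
g = -2636 (g = -2 - 2634 = -2636)
M(o) = 20
P = -1/2652 (P = 1/(-2636 - 2*8) = 1/(-2636 - 16) = 1/(-2652) = -1/2652 ≈ -0.00037707)
T(z) = 20
1/(1/D + T(P)) = 1/(1/4522114 + 20) = 1/(90442281/4522114) = 4522114/90442281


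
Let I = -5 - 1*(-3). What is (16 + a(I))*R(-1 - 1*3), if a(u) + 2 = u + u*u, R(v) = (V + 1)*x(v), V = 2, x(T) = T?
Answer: -192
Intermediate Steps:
I = -2 (I = -5 + 3 = -2)
R(v) = 3*v (R(v) = (2 + 1)*v = 3*v)
a(u) = -2 + u + u**2 (a(u) = -2 + (u + u*u) = -2 + (u + u**2) = -2 + u + u**2)
(16 + a(I))*R(-1 - 1*3) = (16 + (-2 - 2 + (-2)**2))*(3*(-1 - 1*3)) = (16 + (-2 - 2 + 4))*(3*(-1 - 3)) = (16 + 0)*(3*(-4)) = 16*(-12) = -192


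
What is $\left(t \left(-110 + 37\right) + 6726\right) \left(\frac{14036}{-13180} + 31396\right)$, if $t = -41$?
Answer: $\frac{1005394696609}{3295} \approx 3.0513 \cdot 10^{8}$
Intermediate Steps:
$\left(t \left(-110 + 37\right) + 6726\right) \left(\frac{14036}{-13180} + 31396\right) = \left(- 41 \left(-110 + 37\right) + 6726\right) \left(\frac{14036}{-13180} + 31396\right) = \left(\left(-41\right) \left(-73\right) + 6726\right) \left(14036 \left(- \frac{1}{13180}\right) + 31396\right) = \left(2993 + 6726\right) \left(- \frac{3509}{3295} + 31396\right) = 9719 \cdot \frac{103446311}{3295} = \frac{1005394696609}{3295}$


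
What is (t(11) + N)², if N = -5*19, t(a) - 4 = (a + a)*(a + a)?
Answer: 154449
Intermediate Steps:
t(a) = 4 + 4*a² (t(a) = 4 + (a + a)*(a + a) = 4 + (2*a)*(2*a) = 4 + 4*a²)
N = -95
(t(11) + N)² = ((4 + 4*11²) - 95)² = ((4 + 4*121) - 95)² = ((4 + 484) - 95)² = (488 - 95)² = 393² = 154449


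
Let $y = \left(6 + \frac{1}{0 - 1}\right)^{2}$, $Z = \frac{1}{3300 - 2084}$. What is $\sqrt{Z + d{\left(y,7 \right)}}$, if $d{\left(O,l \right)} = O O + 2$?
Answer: $\frac{\sqrt{14486227}}{152} \approx 25.04$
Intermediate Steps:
$Z = \frac{1}{1216} \approx 0.00082237$
$y = 25$ ($y = \left(6 + \frac{1}{-1}\right)^{2} = \left(6 - 1\right)^{2} = 5^{2} = 25$)
$d{\left(O,l \right)} = 2 + O^{2}$ ($d{\left(O,l \right)} = O^{2} + 2 = 2 + O^{2}$)
$\sqrt{Z + d{\left(y,7 \right)}} = \sqrt{\frac{1}{1216} + \left(2 + 25^{2}\right)} = \sqrt{\frac{1}{1216} + \left(2 + 625\right)} = \sqrt{\frac{1}{1216} + 627} = \sqrt{\frac{762433}{1216}} = \frac{\sqrt{14486227}}{152}$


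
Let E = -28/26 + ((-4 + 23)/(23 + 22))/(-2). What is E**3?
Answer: -3422470843/1601613000 ≈ -2.1369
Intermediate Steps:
E = -1507/1170 (E = -28*1/26 + (19/45)*(-1/2) = -14/13 + (19*(1/45))*(-1/2) = -14/13 + (19/45)*(-1/2) = -14/13 - 19/90 = -1507/1170 ≈ -1.2880)
E**3 = (-1507/1170)**3 = -3422470843/1601613000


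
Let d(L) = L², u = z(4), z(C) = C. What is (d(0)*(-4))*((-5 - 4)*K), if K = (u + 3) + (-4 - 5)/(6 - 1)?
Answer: 0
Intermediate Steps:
u = 4
K = 26/5 (K = (4 + 3) + (-4 - 5)/(6 - 1) = 7 - 9/5 = 26/5 ≈ 5.2000)
(d(0)*(-4))*((-5 - 4)*K) = (0²*(-4))*((-5 - 4)*(26/5)) = (0*(-4))*(-9*26/5) = 0*(-234/5) = 0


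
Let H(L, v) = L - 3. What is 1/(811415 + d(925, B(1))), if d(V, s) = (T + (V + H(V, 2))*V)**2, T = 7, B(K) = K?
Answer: 1/2918911555739 ≈ 3.4259e-13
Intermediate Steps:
H(L, v) = -3 + L
d(V, s) = (7 + V*(-3 + 2*V))**2 (d(V, s) = (7 + (V + (-3 + V))*V)**2 = (7 + (-3 + 2*V)*V)**2 = (7 + V*(-3 + 2*V))**2)
1/(811415 + d(925, B(1))) = 1/(811415 + (7 + 925**2 + 925*(-3 + 925))**2) = 1/(811415 + (7 + 855625 + 925*922)**2) = 1/(811415 + (7 + 855625 + 852850)**2) = 1/(811415 + 1708482**2) = 1/(811415 + 2918910744324) = 1/2918911555739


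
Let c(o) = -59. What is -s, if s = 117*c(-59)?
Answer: 6903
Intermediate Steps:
s = -6903 (s = 117*(-59) = -6903)
-s = -1*(-6903) = 6903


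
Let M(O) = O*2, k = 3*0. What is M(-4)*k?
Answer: 0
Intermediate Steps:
k = 0
M(O) = 2*O
M(-4)*k = (2*(-4))*0 = -8*0 = 0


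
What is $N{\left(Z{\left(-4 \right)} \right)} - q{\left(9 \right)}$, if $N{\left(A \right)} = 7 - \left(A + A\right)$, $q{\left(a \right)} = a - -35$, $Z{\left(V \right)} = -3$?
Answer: $-31$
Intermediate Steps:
$q{\left(a \right)} = 35 + a$ ($q{\left(a \right)} = a + 35 = 35 + a$)
$N{\left(A \right)} = 7 - 2 A$
$N{\left(Z{\left(-4 \right)} \right)} - q{\left(9 \right)} = \left(7 - -6\right) - \left(35 + 9\right) = \left(7 + 6\right) - 44 = 13 - 44 = -31$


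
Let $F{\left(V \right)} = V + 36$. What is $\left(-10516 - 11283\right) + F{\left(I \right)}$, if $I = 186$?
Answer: $-21577$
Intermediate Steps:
$F{\left(V \right)} = 36 + V$
$\left(-10516 - 11283\right) + F{\left(I \right)} = \left(-10516 - 11283\right) + \left(36 + 186\right) = -21799 + 222 = -21577$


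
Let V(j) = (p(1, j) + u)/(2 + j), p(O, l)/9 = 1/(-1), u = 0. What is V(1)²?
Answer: 9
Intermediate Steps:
p(O, l) = -9 (p(O, l) = 9/(-1) = 9*(-1) = -9)
V(j) = -9/(2 + j) (V(j) = (-9 + 0)/(2 + j) = -9/(2 + j))
V(1)² = (-9/(2 + 1))² = (-9/3)² = (-9*⅓)² = (-3)² = 9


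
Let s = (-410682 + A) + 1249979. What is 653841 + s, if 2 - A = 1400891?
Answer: 92249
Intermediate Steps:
A = -1400889 (A = 2 - 1*1400891 = 2 - 1400891 = -1400889)
s = -561592 (s = (-410682 - 1400889) + 1249979 = -1811571 + 1249979 = -561592)
653841 + s = 653841 - 561592 = 92249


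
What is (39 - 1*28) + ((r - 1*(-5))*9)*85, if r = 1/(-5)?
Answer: 3683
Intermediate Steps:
r = -⅕ (r = 1*(-⅕) = -⅕ ≈ -0.20000)
(39 - 1*28) + ((r - 1*(-5))*9)*85 = (39 - 1*28) + ((-⅕ - 1*(-5))*9)*85 = (39 - 28) + ((-⅕ + 5)*9)*85 = 11 + ((24/5)*9)*85 = 11 + (216/5)*85 = 11 + 3672 = 3683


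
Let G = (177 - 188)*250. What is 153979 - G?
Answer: 156729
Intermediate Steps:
G = -2750 (G = -11*250 = -2750)
153979 - G = 153979 - 1*(-2750) = 153979 + 2750 = 156729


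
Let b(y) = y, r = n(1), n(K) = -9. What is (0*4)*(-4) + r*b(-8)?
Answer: 72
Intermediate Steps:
r = -9
(0*4)*(-4) + r*b(-8) = (0*4)*(-4) - 9*(-8) = 0*(-4) + 72 = 0 + 72 = 72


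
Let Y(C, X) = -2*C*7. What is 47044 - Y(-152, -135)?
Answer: 44916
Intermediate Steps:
Y(C, X) = -14*C
47044 - Y(-152, -135) = 47044 - (-14)*(-152) = 47044 - 1*2128 = 47044 - 2128 = 44916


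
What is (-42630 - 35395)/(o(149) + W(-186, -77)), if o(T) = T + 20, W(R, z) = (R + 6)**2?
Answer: -78025/32569 ≈ -2.3957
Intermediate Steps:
W(R, z) = (6 + R)**2
o(T) = 20 + T
(-42630 - 35395)/(o(149) + W(-186, -77)) = (-42630 - 35395)/((20 + 149) + (6 - 186)**2) = -78025/(169 + (-180)**2) = -78025/(169 + 32400) = -78025/32569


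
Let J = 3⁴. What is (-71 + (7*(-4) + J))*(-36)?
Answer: 648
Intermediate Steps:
J = 81
(-71 + (7*(-4) + J))*(-36) = (-71 + (7*(-4) + 81))*(-36) = (-71 + (-28 + 81))*(-36) = (-71 + 53)*(-36) = -18*(-36) = 648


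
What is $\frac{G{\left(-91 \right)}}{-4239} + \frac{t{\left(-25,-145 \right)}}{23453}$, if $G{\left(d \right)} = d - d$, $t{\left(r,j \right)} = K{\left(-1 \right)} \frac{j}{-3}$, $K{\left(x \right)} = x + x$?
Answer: $- \frac{290}{70359} \approx -0.0041217$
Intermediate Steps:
$K{\left(x \right)} = 2 x$
$t{\left(r,j \right)} = \frac{2 j}{3}$ ($t{\left(r,j \right)} = 2 \left(-1\right) \frac{j}{-3} = - 2 j \left(- \frac{1}{3}\right) = - 2 \left(- \frac{j}{3}\right) = \frac{2 j}{3}$)
$G{\left(d \right)} = 0$
$\frac{G{\left(-91 \right)}}{-4239} + \frac{t{\left(-25,-145 \right)}}{23453} = \frac{0}{-4239} + \frac{\frac{2}{3} \left(-145\right)}{23453} = 0 \left(- \frac{1}{4239}\right) - \frac{290}{70359} = 0 - \frac{290}{70359} = - \frac{290}{70359}$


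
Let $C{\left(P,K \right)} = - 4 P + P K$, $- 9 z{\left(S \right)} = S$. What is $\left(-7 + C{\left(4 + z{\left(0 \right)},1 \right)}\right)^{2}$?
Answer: $361$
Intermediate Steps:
$z{\left(S \right)} = - \frac{S}{9}$
$C{\left(P,K \right)} = - 4 P + K P$
$\left(-7 + C{\left(4 + z{\left(0 \right)},1 \right)}\right)^{2} = \left(-7 + \left(4 - 0\right) \left(-4 + 1\right)\right)^{2} = \left(-7 + \left(4 + 0\right) \left(-3\right)\right)^{2} = \left(-7 + 4 \left(-3\right)\right)^{2} = \left(-7 - 12\right)^{2} = \left(-19\right)^{2} = 361$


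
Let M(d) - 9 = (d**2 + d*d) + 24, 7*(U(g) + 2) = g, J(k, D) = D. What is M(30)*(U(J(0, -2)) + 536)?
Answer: 6848088/7 ≈ 9.7830e+5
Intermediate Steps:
U(g) = -2 + g/7
M(d) = 33 + 2*d**2 (M(d) = 9 + ((d**2 + d*d) + 24) = 9 + ((d**2 + d**2) + 24) = 9 + (2*d**2 + 24) = 9 + (24 + 2*d**2) = 33 + 2*d**2)
M(30)*(U(J(0, -2)) + 536) = (33 + 2*30**2)*((-2 + (1/7)*(-2)) + 536) = (33 + 2*900)*((-2 - 2/7) + 536) = (33 + 1800)*(-16/7 + 536) = 1833*(3736/7) = 6848088/7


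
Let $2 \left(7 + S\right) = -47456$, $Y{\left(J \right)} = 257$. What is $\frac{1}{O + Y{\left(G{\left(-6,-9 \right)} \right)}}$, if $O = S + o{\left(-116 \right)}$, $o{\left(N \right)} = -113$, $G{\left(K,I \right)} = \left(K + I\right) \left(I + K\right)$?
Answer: $- \frac{1}{23591} \approx -4.2389 \cdot 10^{-5}$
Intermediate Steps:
$G{\left(K,I \right)} = \left(I + K\right)^{2}$ ($G{\left(K,I \right)} = \left(I + K\right) \left(I + K\right) = \left(I + K\right)^{2}$)
$S = -23735$ ($S = -7 + \frac{1}{2} \left(-47456\right) = -7 - 23728 = -23735$)
$O = -23848$ ($O = -23735 - 113 = -23848$)
$\frac{1}{O + Y{\left(G{\left(-6,-9 \right)} \right)}} = \frac{1}{-23848 + 257} = \frac{1}{-23591} = - \frac{1}{23591}$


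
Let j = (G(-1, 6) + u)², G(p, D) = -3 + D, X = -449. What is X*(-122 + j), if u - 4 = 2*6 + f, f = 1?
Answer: -124822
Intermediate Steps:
u = 17 (u = 4 + (2*6 + 1) = 4 + (12 + 1) = 4 + 13 = 17)
j = 400 (j = ((-3 + 6) + 17)² = (3 + 17)² = 20² = 400)
X*(-122 + j) = -449*(-122 + 400) = -449*278 = -124822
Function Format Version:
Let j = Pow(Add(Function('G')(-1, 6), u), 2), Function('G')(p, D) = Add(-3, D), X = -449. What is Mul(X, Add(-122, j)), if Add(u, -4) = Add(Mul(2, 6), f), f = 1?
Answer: -124822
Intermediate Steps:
u = 17 (u = Add(4, Add(Mul(2, 6), 1)) = Add(4, Add(12, 1)) = Add(4, 13) = 17)
j = 400 (j = Pow(Add(Add(-3, 6), 17), 2) = Pow(Add(3, 17), 2) = Pow(20, 2) = 400)
Mul(X, Add(-122, j)) = Mul(-449, Add(-122, 400)) = Mul(-449, 278) = -124822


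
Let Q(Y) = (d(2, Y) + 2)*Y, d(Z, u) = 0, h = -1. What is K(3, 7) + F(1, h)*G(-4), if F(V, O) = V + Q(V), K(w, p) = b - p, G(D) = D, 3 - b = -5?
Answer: -11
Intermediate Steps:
b = 8 (b = 3 - 1*(-5) = 3 + 5 = 8)
K(w, p) = 8 - p
Q(Y) = 2*Y (Q(Y) = (0 + 2)*Y = 2*Y)
F(V, O) = 3*V (F(V, O) = V + 2*V = 3*V)
K(3, 7) + F(1, h)*G(-4) = (8 - 1*7) + (3*1)*(-4) = (8 - 7) + 3*(-4) = 1 - 12 = -11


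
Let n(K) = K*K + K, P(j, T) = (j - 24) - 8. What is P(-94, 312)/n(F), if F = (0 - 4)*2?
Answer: -9/4 ≈ -2.2500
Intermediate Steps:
F = -8 (F = -4*2 = -8)
P(j, T) = -32 + j (P(j, T) = (-24 + j) - 8 = -32 + j)
n(K) = K + K² (n(K) = K² + K = K + K²)
P(-94, 312)/n(F) = (-32 - 94)/((-8*(1 - 8))) = -126/((-8*(-7))) = -126/56 = -126*1/56 = -9/4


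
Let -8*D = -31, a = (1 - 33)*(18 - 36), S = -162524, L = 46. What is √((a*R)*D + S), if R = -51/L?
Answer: 2*I*√21821066/23 ≈ 406.2*I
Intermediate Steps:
a = 576 (a = -32*(-18) = 576)
R = -51/46 ≈ -1.1087
D = 31/8 (D = -⅛*(-31) = 31/8 ≈ 3.8750)
√((a*R)*D + S) = √((576*(-51/46))*(31/8) - 162524) = √(-14688/23*31/8 - 162524) = √(-56916/23 - 162524) = √(-3794968/23) = 2*I*√21821066/23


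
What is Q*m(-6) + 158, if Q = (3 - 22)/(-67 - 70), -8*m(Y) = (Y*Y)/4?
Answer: 172997/1096 ≈ 157.84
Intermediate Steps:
m(Y) = -Y**2/32 (m(Y) = -Y*Y/(8*4) = -Y**2/(8*4) = -Y**2/32)
Q = 19/137 (Q = -19/(-137) = -19*(-1/137) = 19/137 ≈ 0.13869)
Q*m(-6) + 158 = 19*(-1/32*(-6)**2)/137 + 158 = 19*(-1/32*36)/137 + 158 = (19/137)*(-9/8) + 158 = -171/1096 + 158 = 172997/1096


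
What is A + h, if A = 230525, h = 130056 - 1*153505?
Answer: 207076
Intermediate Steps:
h = -23449 (h = 130056 - 153505 = -23449)
A + h = 230525 - 23449 = 207076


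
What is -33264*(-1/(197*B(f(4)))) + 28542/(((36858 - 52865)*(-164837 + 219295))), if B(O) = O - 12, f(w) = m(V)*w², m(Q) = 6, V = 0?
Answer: 172595611401/85863356791 ≈ 2.0101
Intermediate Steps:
f(w) = 6*w²
B(O) = -12 + O
-33264*(-1/(197*B(f(4)))) + 28542/(((36858 - 52865)*(-164837 + 219295))) = -33264*(-1/(197*(-12 + 6*4²))) + 28542/(((36858 - 52865)*(-164837 + 219295))) = -33264*(-1/(197*(-12 + 6*16))) + 28542/((-16007*54458)) = -33264*(-1/(197*(-12 + 96))) + 28542/(-871709206) = -33264/((-197*84)) + 28542*(-1/871709206) = -33264/(-16548) - 14271/435854603 = -33264*(-1/16548) - 14271/435854603 = 396/197 - 14271/435854603 = 172595611401/85863356791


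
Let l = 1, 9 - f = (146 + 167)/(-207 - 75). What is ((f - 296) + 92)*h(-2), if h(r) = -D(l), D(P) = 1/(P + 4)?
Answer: 54677/1410 ≈ 38.778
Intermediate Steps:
f = 2851/282 (f = 9 - (146 + 167)/(-207 - 75) = 9 - 313/(-282) = 9 - 313*(-1)/282 = 9 - 1*(-313/282) = 9 + 313/282 = 2851/282 ≈ 10.110)
D(P) = 1/(4 + P)
h(r) = -⅕ (h(r) = -1/(4 + 1) = -1/5 = -1*⅕ = -⅕)
((f - 296) + 92)*h(-2) = ((2851/282 - 296) + 92)*(-⅕) = (-80621/282 + 92)*(-⅕) = -54677/282*(-⅕) = 54677/1410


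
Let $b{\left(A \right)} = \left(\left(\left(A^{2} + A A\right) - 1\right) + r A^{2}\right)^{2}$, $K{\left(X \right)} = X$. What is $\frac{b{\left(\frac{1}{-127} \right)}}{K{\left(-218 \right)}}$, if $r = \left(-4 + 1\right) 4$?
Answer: $- \frac{260467321}{56711531738} \approx -0.0045928$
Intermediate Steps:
$r = -12$ ($r = \left(-3\right) 4 = -12$)
$b{\left(A \right)} = \left(-1 - 10 A^{2}\right)^{2}$ ($b{\left(A \right)} = \left(\left(\left(A^{2} + A A\right) - 1\right) - 12 A^{2}\right)^{2} = \left(\left(\left(A^{2} + A^{2}\right) - 1\right) - 12 A^{2}\right)^{2} = \left(\left(2 A^{2} - 1\right) - 12 A^{2}\right)^{2} = \left(\left(-1 + 2 A^{2}\right) - 12 A^{2}\right)^{2} = \left(-1 - 10 A^{2}\right)^{2}$)
$\frac{b{\left(\frac{1}{-127} \right)}}{K{\left(-218 \right)}} = \frac{\left(1 + 10 \left(\frac{1}{-127}\right)^{2}\right)^{2}}{-218} = \left(1 + 10 \left(- \frac{1}{127}\right)^{2}\right)^{2} \left(- \frac{1}{218}\right) = \left(1 + 10 \cdot \frac{1}{16129}\right)^{2} \left(- \frac{1}{218}\right) = \left(1 + \frac{10}{16129}\right)^{2} \left(- \frac{1}{218}\right) = \left(\frac{16139}{16129}\right)^{2} \left(- \frac{1}{218}\right) = \frac{260467321}{260144641} \left(- \frac{1}{218}\right) = - \frac{260467321}{56711531738}$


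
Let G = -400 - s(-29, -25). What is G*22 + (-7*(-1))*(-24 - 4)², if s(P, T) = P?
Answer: -2674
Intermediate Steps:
G = -371 (G = -400 - 1*(-29) = -400 + 29 = -371)
G*22 + (-7*(-1))*(-24 - 4)² = -371*22 + (-7*(-1))*(-24 - 4)² = -8162 + 7*(-28)² = -8162 + 7*784 = -8162 + 5488 = -2674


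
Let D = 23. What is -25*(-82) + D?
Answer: 2073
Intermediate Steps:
-25*(-82) + D = -25*(-82) + 23 = 2050 + 23 = 2073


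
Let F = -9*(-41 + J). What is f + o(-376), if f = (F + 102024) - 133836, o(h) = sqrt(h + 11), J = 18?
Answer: -31605 + I*sqrt(365) ≈ -31605.0 + 19.105*I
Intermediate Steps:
o(h) = sqrt(11 + h)
F = 207 (F = -9*(-41 + 18) = -9*(-23) = 207)
f = -31605 (f = (207 + 102024) - 133836 = 102231 - 133836 = -31605)
f + o(-376) = -31605 + sqrt(11 - 376) = -31605 + sqrt(-365) = -31605 + I*sqrt(365)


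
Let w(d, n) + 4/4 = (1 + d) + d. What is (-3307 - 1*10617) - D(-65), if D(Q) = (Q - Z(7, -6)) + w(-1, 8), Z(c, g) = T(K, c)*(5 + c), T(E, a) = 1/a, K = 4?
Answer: -96987/7 ≈ -13855.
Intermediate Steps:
T(E, a) = 1/a
Z(c, g) = (5 + c)/c
w(d, n) = 2*d (w(d, n) = -1 + ((1 + d) + d) = -1 + (1 + 2*d) = 2*d)
D(Q) = -26/7 + Q (D(Q) = (Q - (5 + 7)/7) + 2*(-1) = (Q - 12/7) - 2 = (-12/7 + Q) - 2 = -26/7 + Q)
(-3307 - 1*10617) - D(-65) = (-3307 - 1*10617) - (-26/7 - 65) = (-3307 - 10617) - 1*(-481/7) = -13924 + 481/7 = -96987/7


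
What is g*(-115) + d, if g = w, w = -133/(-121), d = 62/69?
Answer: -1047853/8349 ≈ -125.51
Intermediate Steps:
d = 62/69 (d = 62*(1/69) = 62/69 ≈ 0.89855)
w = 133/121 (w = -133*(-1/121) = 133/121 ≈ 1.0992)
g = 133/121 ≈ 1.0992
g*(-115) + d = (133/121)*(-115) + 62/69 = -15295/121 + 62/69 = -1047853/8349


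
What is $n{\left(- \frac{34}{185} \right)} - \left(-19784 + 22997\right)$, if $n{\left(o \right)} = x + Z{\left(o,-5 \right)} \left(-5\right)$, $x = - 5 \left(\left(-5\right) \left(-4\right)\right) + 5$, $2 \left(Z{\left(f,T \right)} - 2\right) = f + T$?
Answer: $- \frac{244573}{74} \approx -3305.0$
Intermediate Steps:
$Z{\left(f,T \right)} = 2 + \frac{T}{2} + \frac{f}{2}$ ($Z{\left(f,T \right)} = 2 + \frac{f + T}{2} = 2 + \frac{T + f}{2} = 2 + \left(\frac{T}{2} + \frac{f}{2}\right) = 2 + \frac{T}{2} + \frac{f}{2}$)
$x = -95$ ($x = \left(-5\right) 20 + 5 = -100 + 5 = -95$)
$n{\left(o \right)} = - \frac{185}{2} - \frac{5 o}{2}$ ($n{\left(o \right)} = -95 + \left(2 + \frac{1}{2} \left(-5\right) + \frac{o}{2}\right) \left(-5\right) = -95 + \left(2 - \frac{5}{2} + \frac{o}{2}\right) \left(-5\right) = -95 + \left(- \frac{1}{2} + \frac{o}{2}\right) \left(-5\right) = -95 - \left(- \frac{5}{2} + \frac{5 o}{2}\right) = - \frac{185}{2} - \frac{5 o}{2}$)
$n{\left(- \frac{34}{185} \right)} - \left(-19784 + 22997\right) = \left(- \frac{185}{2} - \frac{5 \left(- \frac{34}{185}\right)}{2}\right) - \left(-19784 + 22997\right) = \left(- \frac{185}{2} - \frac{5 \left(\left(-34\right) \frac{1}{185}\right)}{2}\right) - 3213 = \left(- \frac{185}{2} - - \frac{17}{37}\right) - 3213 = \left(- \frac{185}{2} + \frac{17}{37}\right) - 3213 = - \frac{6811}{74} - 3213 = - \frac{244573}{74}$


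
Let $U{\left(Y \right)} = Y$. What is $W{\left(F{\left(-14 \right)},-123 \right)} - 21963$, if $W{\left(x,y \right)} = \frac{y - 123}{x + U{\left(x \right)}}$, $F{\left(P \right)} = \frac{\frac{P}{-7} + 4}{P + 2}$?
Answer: $-21717$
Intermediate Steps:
$F{\left(P \right)} = \frac{4 - \frac{P}{7}}{2 + P}$ ($F{\left(P \right)} = \frac{P \left(- \frac{1}{7}\right) + 4}{2 + P} = \frac{- \frac{P}{7} + 4}{2 + P} = \frac{4 - \frac{P}{7}}{2 + P}$)
$W{\left(x,y \right)} = \frac{-123 + y}{2 x}$ ($W{\left(x,y \right)} = \frac{y - 123}{x + x} = \frac{-123 + y}{2 x}$)
$W{\left(F{\left(-14 \right)},-123 \right)} - 21963 = \frac{-123 - 123}{2 \frac{28 - -14}{7 \left(2 - 14\right)}} - 21963 = \frac{1}{2} \frac{1}{\frac{1}{7} \frac{1}{-12} \left(28 + 14\right)} \left(-246\right) - 21963 = \frac{1}{2} \frac{1}{\frac{1}{7} \left(- \frac{1}{12}\right) 42} \left(-246\right) - 21963 = \frac{1}{2} \frac{1}{- \frac{1}{2}} \left(-246\right) - 21963 = \frac{1}{2} \left(-2\right) \left(-246\right) - 21963 = 246 - 21963 = -21717$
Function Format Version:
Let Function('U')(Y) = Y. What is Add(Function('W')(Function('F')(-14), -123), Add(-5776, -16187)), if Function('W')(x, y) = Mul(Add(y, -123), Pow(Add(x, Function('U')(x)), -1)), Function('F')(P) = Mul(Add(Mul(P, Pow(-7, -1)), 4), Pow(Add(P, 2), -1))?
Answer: -21717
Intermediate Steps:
Function('F')(P) = Mul(Pow(Add(2, P), -1), Add(4, Mul(Rational(-1, 7), P))) (Function('F')(P) = Mul(Add(Mul(P, Rational(-1, 7)), 4), Pow(Add(2, P), -1)) = Mul(Add(Mul(Rational(-1, 7), P), 4), Pow(Add(2, P), -1)) = Mul(Add(4, Mul(Rational(-1, 7), P)), Pow(Add(2, P), -1)) = Mul(Pow(Add(2, P), -1), Add(4, Mul(Rational(-1, 7), P))))
Function('W')(x, y) = Mul(Rational(1, 2), Pow(x, -1), Add(-123, y)) (Function('W')(x, y) = Mul(Add(y, -123), Pow(Add(x, x), -1)) = Mul(Add(-123, y), Pow(Mul(2, x), -1)) = Mul(Add(-123, y), Mul(Rational(1, 2), Pow(x, -1))) = Mul(Rational(1, 2), Pow(x, -1), Add(-123, y)))
Add(Function('W')(Function('F')(-14), -123), Add(-5776, -16187)) = Add(Mul(Rational(1, 2), Pow(Mul(Rational(1, 7), Pow(Add(2, -14), -1), Add(28, Mul(-1, -14))), -1), Add(-123, -123)), Add(-5776, -16187)) = Add(Mul(Rational(1, 2), Pow(Mul(Rational(1, 7), Pow(-12, -1), Add(28, 14)), -1), -246), -21963) = Add(Mul(Rational(1, 2), Pow(Mul(Rational(1, 7), Rational(-1, 12), 42), -1), -246), -21963) = Add(Mul(Rational(1, 2), Pow(Rational(-1, 2), -1), -246), -21963) = Add(Mul(Rational(1, 2), -2, -246), -21963) = Add(246, -21963) = -21717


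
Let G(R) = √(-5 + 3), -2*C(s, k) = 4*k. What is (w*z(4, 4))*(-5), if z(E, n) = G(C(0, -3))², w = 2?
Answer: 20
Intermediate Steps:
C(s, k) = -2*k
G(R) = I*√2 (G(R) = √(-2) = I*√2)
z(E, n) = -2 (z(E, n) = (I*√2)² = -2)
(w*z(4, 4))*(-5) = (2*(-2))*(-5) = -4*(-5) = 20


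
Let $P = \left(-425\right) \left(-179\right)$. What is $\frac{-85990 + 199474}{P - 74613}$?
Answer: $\frac{56742}{731} \approx 77.622$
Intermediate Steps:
$P = 76075$
$\frac{-85990 + 199474}{P - 74613} = \frac{-85990 + 199474}{76075 - 74613} = \frac{113484}{1462} = 113484 \cdot \frac{1}{1462} = \frac{56742}{731}$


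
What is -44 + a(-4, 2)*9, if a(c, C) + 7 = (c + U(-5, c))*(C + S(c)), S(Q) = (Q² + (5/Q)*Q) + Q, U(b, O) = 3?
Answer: -278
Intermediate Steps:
S(Q) = 5 + Q + Q² (S(Q) = (Q² + 5) + Q = (5 + Q²) + Q = 5 + Q + Q²)
a(c, C) = -7 + (3 + c)*(5 + C + c + c²) (a(c, C) = -7 + (c + 3)*(C + (5 + c + c²)) = -7 + (3 + c)*(5 + C + c + c²))
-44 + a(-4, 2)*9 = -44 + (8 + (-4)³ + 3*2 + 4*(-4)² + 8*(-4) + 2*(-4))*9 = -44 + (8 - 64 + 6 + 4*16 - 32 - 8)*9 = -44 + (8 - 64 + 6 + 64 - 32 - 8)*9 = -44 - 26*9 = -44 - 234 = -278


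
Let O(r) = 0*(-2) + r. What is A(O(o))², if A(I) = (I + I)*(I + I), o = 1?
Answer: 16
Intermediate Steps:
O(r) = r (O(r) = 0 + r = r)
A(I) = 4*I² (A(I) = (2*I)*(2*I) = 4*I²)
A(O(o))² = (4*1²)² = (4*1)² = 4² = 16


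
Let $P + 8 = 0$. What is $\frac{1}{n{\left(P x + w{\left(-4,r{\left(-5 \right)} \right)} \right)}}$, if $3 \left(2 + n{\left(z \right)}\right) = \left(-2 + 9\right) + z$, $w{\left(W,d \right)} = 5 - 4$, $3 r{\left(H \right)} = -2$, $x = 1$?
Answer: $- \frac{1}{2} \approx -0.5$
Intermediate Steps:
$r{\left(H \right)} = - \frac{2}{3}$ ($r{\left(H \right)} = \frac{1}{3} \left(-2\right) = - \frac{2}{3}$)
$w{\left(W,d \right)} = 1$ ($w{\left(W,d \right)} = 5 - 4 = 1$)
$P = -8$ ($P = -8 + 0 = -8$)
$n{\left(z \right)} = \frac{1}{3} + \frac{z}{3}$ ($n{\left(z \right)} = -2 + \frac{\left(-2 + 9\right) + z}{3} = -2 + \frac{7 + z}{3} = -2 + \left(\frac{7}{3} + \frac{z}{3}\right) = \frac{1}{3} + \frac{z}{3}$)
$\frac{1}{n{\left(P x + w{\left(-4,r{\left(-5 \right)} \right)} \right)}} = \frac{1}{\frac{1}{3} + \frac{\left(-8\right) 1 + 1}{3}} = \frac{1}{\frac{1}{3} + \frac{-8 + 1}{3}} = \frac{1}{\frac{1}{3} + \frac{1}{3} \left(-7\right)} = \frac{1}{\frac{1}{3} - \frac{7}{3}} = \frac{1}{-2} = - \frac{1}{2}$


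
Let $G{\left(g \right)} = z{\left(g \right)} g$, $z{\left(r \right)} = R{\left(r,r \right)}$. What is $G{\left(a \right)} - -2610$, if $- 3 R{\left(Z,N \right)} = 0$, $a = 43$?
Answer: $2610$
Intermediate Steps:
$R{\left(Z,N \right)} = 0$ ($R{\left(Z,N \right)} = \left(- \frac{1}{3}\right) 0 = 0$)
$z{\left(r \right)} = 0$
$G{\left(g \right)} = 0$ ($G{\left(g \right)} = 0 g = 0$)
$G{\left(a \right)} - -2610 = 0 - -2610 = 0 + 2610 = 2610$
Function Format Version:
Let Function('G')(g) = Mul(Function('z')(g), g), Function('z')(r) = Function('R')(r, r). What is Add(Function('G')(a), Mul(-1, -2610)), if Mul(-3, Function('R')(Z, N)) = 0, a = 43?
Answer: 2610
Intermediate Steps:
Function('R')(Z, N) = 0 (Function('R')(Z, N) = Mul(Rational(-1, 3), 0) = 0)
Function('z')(r) = 0
Function('G')(g) = 0 (Function('G')(g) = Mul(0, g) = 0)
Add(Function('G')(a), Mul(-1, -2610)) = Add(0, Mul(-1, -2610)) = Add(0, 2610) = 2610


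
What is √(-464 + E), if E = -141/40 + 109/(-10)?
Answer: I*√191370/20 ≈ 21.873*I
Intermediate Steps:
E = -577/40 (E = -141*1/40 + 109*(-⅒) = -141/40 - 109/10 = -577/40 ≈ -14.425)
√(-464 + E) = √(-464 - 577/40) = √(-19137/40) = I*√191370/20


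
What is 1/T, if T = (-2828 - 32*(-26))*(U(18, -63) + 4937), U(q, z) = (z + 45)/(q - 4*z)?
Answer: -15/147811784 ≈ -1.0148e-7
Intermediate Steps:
U(q, z) = (45 + z)/(q - 4*z)
T = -147811784/15 (T = (-2828 - 32*(-26))*((45 - 63)/(18 - 4*(-63)) + 4937) = (-2828 + 832)*(-18/(18 + 252) + 4937) = -1996*(-18/270 + 4937) = -1996*((1/270)*(-18) + 4937) = -1996*(-1/15 + 4937) = -1996*74054/15 = -147811784/15 ≈ -9.8541e+6)
1/T = 1/(-147811784/15) = -15/147811784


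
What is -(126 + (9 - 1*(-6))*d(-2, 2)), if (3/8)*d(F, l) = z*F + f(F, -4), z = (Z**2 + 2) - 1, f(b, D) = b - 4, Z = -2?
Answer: 514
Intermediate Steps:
f(b, D) = -4 + b
z = 5 (z = ((-2)**2 + 2) - 1 = (4 + 2) - 1 = 6 - 1 = 5)
d(F, l) = -32/3 + 16*F (d(F, l) = 8*(5*F + (-4 + F))/3 = 8*(-4 + 6*F)/3 = -32/3 + 16*F)
-(126 + (9 - 1*(-6))*d(-2, 2)) = -(126 + (9 - 1*(-6))*(-32/3 + 16*(-2))) = -(126 + (9 + 6)*(-32/3 - 32)) = -(126 + 15*(-128/3)) = -(126 - 640) = -1*(-514) = 514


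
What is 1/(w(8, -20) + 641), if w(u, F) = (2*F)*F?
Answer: 1/1441 ≈ 0.00069396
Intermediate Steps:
w(u, F) = 2*F²
1/(w(8, -20) + 641) = 1/(2*(-20)² + 641) = 1/(2*400 + 641) = 1/(800 + 641) = 1/1441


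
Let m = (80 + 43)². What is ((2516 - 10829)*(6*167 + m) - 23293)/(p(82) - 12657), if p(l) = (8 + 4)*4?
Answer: 134120296/12609 ≈ 10637.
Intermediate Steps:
p(l) = 48 (p(l) = 12*4 = 48)
m = 15129 (m = 123² = 15129)
((2516 - 10829)*(6*167 + m) - 23293)/(p(82) - 12657) = ((2516 - 10829)*(6*167 + 15129) - 23293)/(48 - 12657) = (-8313*(1002 + 15129) - 23293)/(-12609) = (-8313*16131 - 23293)*(-1/12609) = (-134097003 - 23293)*(-1/12609) = -134120296*(-1/12609) = 134120296/12609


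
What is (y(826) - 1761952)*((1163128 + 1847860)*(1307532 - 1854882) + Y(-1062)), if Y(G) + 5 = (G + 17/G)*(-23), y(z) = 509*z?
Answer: 1173992077074365795213/531 ≈ 2.2109e+18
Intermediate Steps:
Y(G) = -5 - 391/G - 23*G (Y(G) = -5 + (G + 17/G)*(-23) = -5 + (-391/G - 23*G) = -5 - 391/G - 23*G)
(y(826) - 1761952)*((1163128 + 1847860)*(1307532 - 1854882) + Y(-1062)) = (509*826 - 1761952)*((1163128 + 1847860)*(1307532 - 1854882) + (-5 - 391/(-1062) - 23*(-1062))) = (420434 - 1761952)*(3010988*(-547350) + (-5 - 391*(-1/1062) + 24426)) = -1341518*(-1648064281800 + (-5 + 391/1062 + 24426)) = -1341518*(-1648064281800 + 25935493/1062) = -1341518*(-1750244241336107/1062) = 1173992077074365795213/531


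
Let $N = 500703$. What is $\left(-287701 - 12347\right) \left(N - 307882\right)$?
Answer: $-57855555408$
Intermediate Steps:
$\left(-287701 - 12347\right) \left(N - 307882\right) = \left(-287701 - 12347\right) \left(500703 - 307882\right) = \left(-300048\right) 192821 = -57855555408$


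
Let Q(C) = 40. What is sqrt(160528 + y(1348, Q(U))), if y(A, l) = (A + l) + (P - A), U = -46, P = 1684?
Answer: 6*sqrt(4507) ≈ 402.81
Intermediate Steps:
y(A, l) = 1684 + l (y(A, l) = (A + l) + (1684 - A) = 1684 + l)
sqrt(160528 + y(1348, Q(U))) = sqrt(160528 + (1684 + 40)) = sqrt(160528 + 1724) = sqrt(162252) = 6*sqrt(4507)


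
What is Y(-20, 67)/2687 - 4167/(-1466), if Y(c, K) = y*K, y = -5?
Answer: 10705619/3939142 ≈ 2.7178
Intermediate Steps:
Y(c, K) = -5*K
Y(-20, 67)/2687 - 4167/(-1466) = -5*67/2687 - 4167/(-1466) = -335*1/2687 - 4167*(-1/1466) = -335/2687 + 4167/1466 = 10705619/3939142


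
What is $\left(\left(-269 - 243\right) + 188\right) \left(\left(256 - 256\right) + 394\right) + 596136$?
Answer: $468480$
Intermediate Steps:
$\left(\left(-269 - 243\right) + 188\right) \left(\left(256 - 256\right) + 394\right) + 596136 = \left(-512 + 188\right) \left(\left(256 - 256\right) + 394\right) + 596136 = - 324 \left(0 + 394\right) + 596136 = \left(-324\right) 394 + 596136 = -127656 + 596136 = 468480$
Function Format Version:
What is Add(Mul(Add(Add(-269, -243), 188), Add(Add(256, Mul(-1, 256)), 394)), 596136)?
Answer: 468480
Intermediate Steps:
Add(Mul(Add(Add(-269, -243), 188), Add(Add(256, Mul(-1, 256)), 394)), 596136) = Add(Mul(Add(-512, 188), Add(Add(256, -256), 394)), 596136) = Add(Mul(-324, Add(0, 394)), 596136) = Add(Mul(-324, 394), 596136) = Add(-127656, 596136) = 468480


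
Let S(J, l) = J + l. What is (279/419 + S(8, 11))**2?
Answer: 67897600/175561 ≈ 386.75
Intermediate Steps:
(279/419 + S(8, 11))**2 = (279/419 + (8 + 11))**2 = (279*(1/419) + 19)**2 = (279/419 + 19)**2 = (8240/419)**2 = 67897600/175561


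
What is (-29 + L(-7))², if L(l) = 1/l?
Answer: 41616/49 ≈ 849.31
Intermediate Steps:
L(l) = 1/l
(-29 + L(-7))² = (-29 + 1/(-7))² = (-29 - ⅐)² = (-204/7)² = 41616/49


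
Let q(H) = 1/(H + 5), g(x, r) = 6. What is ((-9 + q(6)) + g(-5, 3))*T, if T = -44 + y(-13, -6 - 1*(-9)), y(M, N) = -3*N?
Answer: 1696/11 ≈ 154.18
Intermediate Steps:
q(H) = 1/(5 + H)
T = -53 (T = -44 - 3*(-6 - 1*(-9)) = -44 - 3*(-6 + 9) = -44 - 3*3 = -44 - 9 = -53)
((-9 + q(6)) + g(-5, 3))*T = ((-9 + 1/(5 + 6)) + 6)*(-53) = ((-9 + 1/11) + 6)*(-53) = (-98/11 + 6)*(-53) = -32/11*(-53) = 1696/11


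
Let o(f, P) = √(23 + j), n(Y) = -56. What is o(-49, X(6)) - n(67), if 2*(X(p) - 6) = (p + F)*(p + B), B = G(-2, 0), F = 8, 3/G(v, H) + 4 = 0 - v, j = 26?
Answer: 63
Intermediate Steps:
G(v, H) = 3/(-4 - v) (G(v, H) = 3/(-4 + (0 - v)) = 3/(-4 - v))
B = -3/2 (B = -3/(4 - 2) = -3/2 ≈ -1.5000)
X(p) = 6 + (8 + p)*(-3/2 + p)/2 (X(p) = 6 + ((p + 8)*(p - 3/2))/2 = 6 + ((8 + p)*(-3/2 + p))/2 = 6 + (8 + p)*(-3/2 + p)/2)
o(f, P) = 7 (o(f, P) = √(23 + 26) = √49 = 7)
o(-49, X(6)) - n(67) = 7 - 1*(-56) = 7 + 56 = 63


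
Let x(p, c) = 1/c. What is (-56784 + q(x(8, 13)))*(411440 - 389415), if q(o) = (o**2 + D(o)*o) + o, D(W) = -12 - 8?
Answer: -211368242550/169 ≈ -1.2507e+9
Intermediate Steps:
D(W) = -20
q(o) = o**2 - 19*o (q(o) = (o**2 - 20*o) + o = o**2 - 19*o)
(-56784 + q(x(8, 13)))*(411440 - 389415) = (-56784 + (-19 + 1/13)/13)*(411440 - 389415) = (-56784 + (-19 + 1/13)/13)*22025 = (-56784 + (1/13)*(-246/13))*22025 = (-56784 - 246/169)*22025 = -9596742/169*22025 = -211368242550/169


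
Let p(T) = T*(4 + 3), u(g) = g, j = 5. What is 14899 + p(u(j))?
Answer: 14934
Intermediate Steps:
p(T) = 7*T (p(T) = T*7 = 7*T)
14899 + p(u(j)) = 14899 + 7*5 = 14899 + 35 = 14934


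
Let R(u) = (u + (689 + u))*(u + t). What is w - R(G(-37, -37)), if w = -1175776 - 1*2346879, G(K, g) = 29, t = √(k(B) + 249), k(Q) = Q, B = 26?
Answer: -3544318 - 3735*√11 ≈ -3.5567e+6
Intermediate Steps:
t = 5*√11 (t = √(26 + 249) = √275 = 5*√11 ≈ 16.583)
w = -3522655 (w = -1175776 - 2346879 = -3522655)
R(u) = (689 + 2*u)*(u + 5*√11) (R(u) = (u + (689 + u))*(u + 5*√11) = (689 + 2*u)*(u + 5*√11))
w - R(G(-37, -37)) = -3522655 - (2*29² + 689*29 + 3445*√11 + 10*29*√11) = -3522655 - (2*841 + 19981 + 3445*√11 + 290*√11) = -3522655 - (1682 + 19981 + 3445*√11 + 290*√11) = -3522655 - (21663 + 3735*√11) = -3522655 + (-21663 - 3735*√11) = -3544318 - 3735*√11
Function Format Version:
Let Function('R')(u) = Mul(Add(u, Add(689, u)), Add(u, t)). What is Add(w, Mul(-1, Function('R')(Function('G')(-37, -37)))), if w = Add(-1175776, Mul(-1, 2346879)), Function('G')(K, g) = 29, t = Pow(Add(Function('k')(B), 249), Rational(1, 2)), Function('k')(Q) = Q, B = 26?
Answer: Add(-3544318, Mul(-3735, Pow(11, Rational(1, 2)))) ≈ -3.5567e+6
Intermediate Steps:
t = Mul(5, Pow(11, Rational(1, 2))) (t = Pow(Add(26, 249), Rational(1, 2)) = Pow(275, Rational(1, 2)) = Mul(5, Pow(11, Rational(1, 2))) ≈ 16.583)
w = -3522655 (w = Add(-1175776, -2346879) = -3522655)
Function('R')(u) = Mul(Add(689, Mul(2, u)), Add(u, Mul(5, Pow(11, Rational(1, 2))))) (Function('R')(u) = Mul(Add(u, Add(689, u)), Add(u, Mul(5, Pow(11, Rational(1, 2))))) = Mul(Add(689, Mul(2, u)), Add(u, Mul(5, Pow(11, Rational(1, 2))))))
Add(w, Mul(-1, Function('R')(Function('G')(-37, -37)))) = Add(-3522655, Mul(-1, Add(Mul(2, Pow(29, 2)), Mul(689, 29), Mul(3445, Pow(11, Rational(1, 2))), Mul(10, 29, Pow(11, Rational(1, 2)))))) = Add(-3522655, Mul(-1, Add(Mul(2, 841), 19981, Mul(3445, Pow(11, Rational(1, 2))), Mul(290, Pow(11, Rational(1, 2)))))) = Add(-3522655, Mul(-1, Add(1682, 19981, Mul(3445, Pow(11, Rational(1, 2))), Mul(290, Pow(11, Rational(1, 2)))))) = Add(-3522655, Mul(-1, Add(21663, Mul(3735, Pow(11, Rational(1, 2)))))) = Add(-3522655, Add(-21663, Mul(-3735, Pow(11, Rational(1, 2))))) = Add(-3544318, Mul(-3735, Pow(11, Rational(1, 2))))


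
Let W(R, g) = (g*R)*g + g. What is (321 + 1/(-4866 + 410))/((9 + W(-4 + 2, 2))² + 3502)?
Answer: 1430375/15645016 ≈ 0.091427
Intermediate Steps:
W(R, g) = g + R*g² (W(R, g) = (R*g)*g + g = R*g² + g = g + R*g²)
(321 + 1/(-4866 + 410))/((9 + W(-4 + 2, 2))² + 3502) = (321 + 1/(-4866 + 410))/((9 + 2*(1 + (-4 + 2)*2))² + 3502) = (321 + 1/(-4456))/((9 + 2*(1 - 2*2))² + 3502) = (321 - 1/4456)/((9 + 2*(1 - 4))² + 3502) = 1430375/(4456*((9 + 2*(-3))² + 3502)) = 1430375/(4456*((9 - 6)² + 3502)) = 1430375/(4456*(3² + 3502)) = 1430375/(4456*(9 + 3502)) = (1430375/4456)/3511 = (1430375/4456)*(1/3511) = 1430375/15645016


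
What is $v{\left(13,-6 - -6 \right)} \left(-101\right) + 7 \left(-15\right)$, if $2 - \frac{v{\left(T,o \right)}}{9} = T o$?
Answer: $-1923$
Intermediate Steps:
$v{\left(T,o \right)} = 18 - 9 T o$
$v{\left(13,-6 - -6 \right)} \left(-101\right) + 7 \left(-15\right) = \left(18 - 117 \left(-6 - -6\right)\right) \left(-101\right) + 7 \left(-15\right) = \left(18 - 117 \left(-6 + 6\right)\right) \left(-101\right) - 105 = \left(18 - 117 \cdot 0\right) \left(-101\right) - 105 = \left(18 + 0\right) \left(-101\right) - 105 = 18 \left(-101\right) - 105 = -1818 - 105 = -1923$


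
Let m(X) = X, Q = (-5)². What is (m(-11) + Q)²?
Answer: 196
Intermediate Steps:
Q = 25
(m(-11) + Q)² = (-11 + 25)² = 14² = 196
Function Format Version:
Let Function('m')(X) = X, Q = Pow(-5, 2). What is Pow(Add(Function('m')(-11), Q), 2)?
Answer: 196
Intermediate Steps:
Q = 25
Pow(Add(Function('m')(-11), Q), 2) = Pow(Add(-11, 25), 2) = Pow(14, 2) = 196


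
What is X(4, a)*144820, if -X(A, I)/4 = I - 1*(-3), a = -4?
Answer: 579280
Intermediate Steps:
X(A, I) = -12 - 4*I (X(A, I) = -4*(I - 1*(-3)) = -4*(I + 3) = -4*(3 + I) = -12 - 4*I)
X(4, a)*144820 = (-12 - 4*(-4))*144820 = (-12 + 16)*144820 = 4*144820 = 579280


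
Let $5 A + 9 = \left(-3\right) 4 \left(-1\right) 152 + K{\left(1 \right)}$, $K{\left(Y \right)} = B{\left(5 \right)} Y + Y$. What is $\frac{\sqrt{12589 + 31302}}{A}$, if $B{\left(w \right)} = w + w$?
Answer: $\frac{5 \sqrt{43891}}{1826} \approx 0.57366$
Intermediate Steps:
$B{\left(w \right)} = 2 w$
$K{\left(Y \right)} = 11 Y$ ($K{\left(Y \right)} = 2 \cdot 5 Y + Y = 10 Y + Y = 11 Y$)
$A = \frac{1826}{5}$ ($A = - \frac{9}{5} + \frac{\left(-3\right) 4 \left(-1\right) 152 + 11 \cdot 1}{5} = - \frac{9}{5} + \frac{\left(-12\right) \left(-1\right) 152 + 11}{5} = - \frac{9}{5} + \frac{12 \cdot 152 + 11}{5} = - \frac{9}{5} + \frac{1824 + 11}{5} = - \frac{9}{5} + \frac{1}{5} \cdot 1835 = - \frac{9}{5} + 367 = \frac{1826}{5} \approx 365.2$)
$\frac{\sqrt{12589 + 31302}}{A} = \frac{\sqrt{12589 + 31302}}{\frac{1826}{5}} = \sqrt{43891} \cdot \frac{5}{1826} = \frac{5 \sqrt{43891}}{1826}$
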